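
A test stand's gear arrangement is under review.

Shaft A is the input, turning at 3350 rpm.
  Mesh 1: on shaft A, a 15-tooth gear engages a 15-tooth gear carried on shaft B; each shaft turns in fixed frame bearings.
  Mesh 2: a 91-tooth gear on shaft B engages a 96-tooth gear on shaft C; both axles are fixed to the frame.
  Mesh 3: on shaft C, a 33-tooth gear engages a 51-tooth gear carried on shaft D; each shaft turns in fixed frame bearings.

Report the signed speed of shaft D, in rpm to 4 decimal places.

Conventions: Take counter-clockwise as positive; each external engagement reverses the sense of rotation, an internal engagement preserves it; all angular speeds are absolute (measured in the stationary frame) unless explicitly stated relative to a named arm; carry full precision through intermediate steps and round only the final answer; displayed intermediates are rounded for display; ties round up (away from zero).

-2054.7488 rpm

recognized (4 fixed axles, 3 meshes): fixed-axis compound train
mesh 1 [15T→15T]: ω = 3350.0000×15/15 = 3350.0000 rpm, sense flips to −
mesh 2 [91T→96T]: ω = 3350.0000×91/96 = 3175.5208 rpm, sense flips to +
mesh 3 [33T→51T]: ω = 3175.5208×33/51 = 2054.7488 rpm, sense flips to −
signed output speed = -2054.7488 rpm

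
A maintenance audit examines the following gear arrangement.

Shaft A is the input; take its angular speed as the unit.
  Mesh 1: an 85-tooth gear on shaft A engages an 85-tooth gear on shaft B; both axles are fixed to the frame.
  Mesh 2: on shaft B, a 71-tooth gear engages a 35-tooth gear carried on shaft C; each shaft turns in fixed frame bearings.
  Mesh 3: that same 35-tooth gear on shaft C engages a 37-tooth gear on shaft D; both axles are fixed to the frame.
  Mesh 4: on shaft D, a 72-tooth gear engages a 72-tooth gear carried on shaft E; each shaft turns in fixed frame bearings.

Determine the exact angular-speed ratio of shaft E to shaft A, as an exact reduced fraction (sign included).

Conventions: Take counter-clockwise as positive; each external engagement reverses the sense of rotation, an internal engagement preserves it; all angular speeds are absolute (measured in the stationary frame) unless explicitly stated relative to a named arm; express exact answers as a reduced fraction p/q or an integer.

class = fixed-axis compound train [4 meshes; 4 ratios multiply, 4 sense flips]
mesh 1 [85T→85T]: running ratio 1, sense −
mesh 2 [71T→35T]: running ratio 71/35, sense +
mesh 3 [35T→37T]: running ratio 71/37, sense −
mesh 4 [72T→72T]: running ratio 71/37, sense +
ω_out/ω_in = 71/37

71/37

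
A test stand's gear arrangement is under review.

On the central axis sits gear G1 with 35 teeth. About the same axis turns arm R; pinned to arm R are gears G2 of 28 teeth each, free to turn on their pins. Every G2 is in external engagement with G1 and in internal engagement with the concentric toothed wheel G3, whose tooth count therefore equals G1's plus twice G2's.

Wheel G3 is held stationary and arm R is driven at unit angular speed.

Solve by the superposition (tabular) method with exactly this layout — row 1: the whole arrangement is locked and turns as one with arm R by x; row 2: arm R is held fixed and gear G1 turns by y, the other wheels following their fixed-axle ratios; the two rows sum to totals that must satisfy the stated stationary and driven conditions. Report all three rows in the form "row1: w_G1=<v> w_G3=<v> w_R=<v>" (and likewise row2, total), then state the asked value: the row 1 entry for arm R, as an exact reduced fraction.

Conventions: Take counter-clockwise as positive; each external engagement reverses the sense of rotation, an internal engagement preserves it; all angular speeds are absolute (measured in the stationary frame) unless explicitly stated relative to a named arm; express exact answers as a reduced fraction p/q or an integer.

planetary set (35T centre, 28T on arm, 91T internal) — Willis relation
superposition row 1 [locked train]: every member turns x
row 2 — arm fixed, fixed-axis ratios: sun y, ring −(35/91)·y, arm 0
boundary: total ω_ring = x − (35/91)·y = 0 and total ω_arm = x = 1  ⇒  y = 13/5, x = 1
row 2 ring = −(35/91)·13/5 = -1
totals (row 1 + row 2): sun 1 + 13/5 = 18/5, ring 1 + (-1) = 0, arm 1 + 0 = 1
asked cell (row1, arm) = 1

row1: w_G1=1 w_G3=1 w_R=1
row2: w_G1=13/5 w_G3=-1 w_R=0
total: w_G1=18/5 w_G3=0 w_R=1
asked value: 1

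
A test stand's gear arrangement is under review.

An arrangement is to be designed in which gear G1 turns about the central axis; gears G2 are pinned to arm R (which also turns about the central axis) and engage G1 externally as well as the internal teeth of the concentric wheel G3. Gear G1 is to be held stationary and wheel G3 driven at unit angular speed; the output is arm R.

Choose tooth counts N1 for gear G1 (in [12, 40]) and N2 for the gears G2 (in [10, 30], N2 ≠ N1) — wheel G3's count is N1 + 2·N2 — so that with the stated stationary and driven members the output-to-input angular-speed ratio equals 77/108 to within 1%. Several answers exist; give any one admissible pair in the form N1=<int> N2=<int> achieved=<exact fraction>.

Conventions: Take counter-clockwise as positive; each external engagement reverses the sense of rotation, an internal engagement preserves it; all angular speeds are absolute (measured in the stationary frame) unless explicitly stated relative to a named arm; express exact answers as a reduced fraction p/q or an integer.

topology: planetary set — design target 77/108, arm = carrier (Willis)
Willis with ω_sun = 0: ω_arm/ω_ring = N3/(N1+N3); set equal to 77/108  ⇒  N3/N1 = (77/108)/(1 − 77/108) = 77/31
N3 = N1 + 2·N2  ⇒  N2/N1 = (N3/N1 − 1)/2 = (77/31 − 1)/2 = 23/31
smallest multiple with N1 ≥ 12 and N2 ≥ 10: k = 1  ⇒  N1 = 1·31 = 31, N2 = 1·23 = 23 (N1 ≤ 40, N2 ≤ 30, N2 ≠ N1 ✓), N3 = 31 + 2·23 = 77
check: N3/(N1+N3) with N1 = 31, N3 = 77 gives 77/108; |achieved − target| = 0 ≤ 77/10800 ✓

N1=31 N2=23 achieved=77/108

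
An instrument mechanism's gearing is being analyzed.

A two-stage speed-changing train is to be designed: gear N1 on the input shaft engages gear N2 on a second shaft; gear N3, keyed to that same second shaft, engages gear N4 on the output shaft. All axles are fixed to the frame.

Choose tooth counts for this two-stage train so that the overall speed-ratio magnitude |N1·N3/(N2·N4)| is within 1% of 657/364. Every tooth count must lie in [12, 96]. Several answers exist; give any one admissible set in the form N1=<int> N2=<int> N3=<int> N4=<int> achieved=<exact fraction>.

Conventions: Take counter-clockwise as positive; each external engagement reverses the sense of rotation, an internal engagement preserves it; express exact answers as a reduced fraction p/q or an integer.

2-stage fixed-axis compound train for ratio 657/364
target = 657/364 in lowest terms: an exact hit needs N1·N3 = k·657 and N2·N4 = k·364 for one integer k, every count in [12, 96]; additionally prefer no 1:1 stage (N1 ≠ N2, N3 ≠ N4)
k = 1: no 1:1-free in-range split of k·657 and k·364 into factor pairs; take k = 2
k = 2: N1·N3 = 1314 = 18·73, N2·N4 = 728 = 13·56
achieved = 18·73/(13·56) = 657/364; |achieved − target| = 0 ≤ 657/36400 ✓

N1=18 N2=13 N3=73 N4=56 achieved=657/364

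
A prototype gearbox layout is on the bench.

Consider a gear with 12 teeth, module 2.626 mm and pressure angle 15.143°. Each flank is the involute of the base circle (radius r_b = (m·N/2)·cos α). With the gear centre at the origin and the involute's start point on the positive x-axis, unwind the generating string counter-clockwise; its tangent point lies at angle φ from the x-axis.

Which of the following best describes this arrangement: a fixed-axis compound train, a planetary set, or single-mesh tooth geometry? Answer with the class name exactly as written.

single-mesh tooth geometry

class = single-mesh tooth geometry [base-circle involute, m = 2.626, 12T]
classification: single-mesh tooth geometry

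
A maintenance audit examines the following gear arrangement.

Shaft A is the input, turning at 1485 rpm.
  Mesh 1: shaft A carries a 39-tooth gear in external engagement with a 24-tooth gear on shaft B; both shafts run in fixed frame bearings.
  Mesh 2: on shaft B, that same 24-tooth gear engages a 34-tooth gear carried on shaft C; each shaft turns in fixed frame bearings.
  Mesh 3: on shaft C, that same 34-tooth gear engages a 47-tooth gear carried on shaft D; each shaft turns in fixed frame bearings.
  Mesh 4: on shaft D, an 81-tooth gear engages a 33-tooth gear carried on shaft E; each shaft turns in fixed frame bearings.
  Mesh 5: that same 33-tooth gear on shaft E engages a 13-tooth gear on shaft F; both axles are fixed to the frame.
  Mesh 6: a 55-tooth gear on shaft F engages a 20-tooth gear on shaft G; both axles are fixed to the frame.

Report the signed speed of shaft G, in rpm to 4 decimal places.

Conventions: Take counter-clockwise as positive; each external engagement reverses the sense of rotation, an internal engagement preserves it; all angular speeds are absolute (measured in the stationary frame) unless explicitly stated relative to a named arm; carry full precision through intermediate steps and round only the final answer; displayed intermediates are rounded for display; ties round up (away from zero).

topology: fixed-axis compound train — 6 meshes, A→G
mesh 1 [39T→24T]: ω = 1485.0000×39/24 = 2413.1250 rpm, sense flips to −
mesh 2 [24T→34T]: ω = 2413.1250×24/34 = 1703.3824 rpm, sense flips to +
mesh 3 [34T→47T]: ω = 1703.3824×34/47 = 1232.2340 rpm, sense flips to −
mesh 4 [81T→33T]: ω = 1232.2340×81/33 = 3024.5745 rpm, sense flips to +
mesh 5 [33T→13T]: ω = 3024.5745×33/13 = 7677.7660 rpm, sense flips to −
mesh 6 [55T→20T]: ω = 7677.7660×55/20 = 21113.8564 rpm, sense flips to +
signed output speed = +21113.8564 rpm

+21113.8564 rpm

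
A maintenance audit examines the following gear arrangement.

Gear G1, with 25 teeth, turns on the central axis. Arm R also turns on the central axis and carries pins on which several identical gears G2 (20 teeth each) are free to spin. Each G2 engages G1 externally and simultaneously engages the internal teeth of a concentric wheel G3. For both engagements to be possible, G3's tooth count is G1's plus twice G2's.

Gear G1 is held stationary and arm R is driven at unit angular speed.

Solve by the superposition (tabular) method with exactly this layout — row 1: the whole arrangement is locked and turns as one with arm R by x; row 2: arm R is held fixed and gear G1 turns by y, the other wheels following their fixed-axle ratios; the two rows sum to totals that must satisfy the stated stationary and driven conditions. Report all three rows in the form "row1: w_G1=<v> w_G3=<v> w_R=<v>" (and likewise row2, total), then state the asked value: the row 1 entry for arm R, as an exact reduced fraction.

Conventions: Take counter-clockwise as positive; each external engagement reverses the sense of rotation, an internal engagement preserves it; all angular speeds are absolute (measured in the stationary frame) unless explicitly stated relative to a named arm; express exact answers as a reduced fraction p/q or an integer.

class = planetary set [G3 = 25+2·20 = 65; Willis about the carrier]
row 1 (train locked, turned with arm): all members turn x
row 2 (arm held, sun turns y): ω_ring = −(25/65)·y, ω_arm = 0
boundary: total ω_sun = x + y = 0 and total ω_arm = x = 1  ⇒  y = -1, x = 1
row 2 ring = −(25/65)·(-1) = 5/13
totals (row 1 + row 2): sun 1 + (-1) = 0, ring 1 + 5/13 = 18/13, arm 1 + 0 = 1
asked cell (row1, arm) = 1

row1: w_G1=1 w_G3=1 w_R=1
row2: w_G1=-1 w_G3=5/13 w_R=0
total: w_G1=0 w_G3=18/13 w_R=1
asked value: 1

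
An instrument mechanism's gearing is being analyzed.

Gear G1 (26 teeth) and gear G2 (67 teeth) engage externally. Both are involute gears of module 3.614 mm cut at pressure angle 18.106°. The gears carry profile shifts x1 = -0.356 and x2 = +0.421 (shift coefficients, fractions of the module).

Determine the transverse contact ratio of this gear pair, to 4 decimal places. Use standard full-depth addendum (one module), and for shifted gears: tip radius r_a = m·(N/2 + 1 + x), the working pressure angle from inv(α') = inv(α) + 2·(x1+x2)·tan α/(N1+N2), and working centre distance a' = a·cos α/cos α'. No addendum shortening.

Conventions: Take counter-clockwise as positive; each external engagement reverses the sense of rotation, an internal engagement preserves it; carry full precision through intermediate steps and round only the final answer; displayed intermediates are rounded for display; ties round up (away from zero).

class = single-mesh tooth geometry [involute pair 26T × 67T, m = 3.614]
base radii: r_b1 = 44.655601, r_b2 = 115.074050
tip radii: r_a1 = 49.309416, r_a2 = 126.204494
inv(α') = inv(18.106°) + 2·(-0.356+0.421)·tan α/(26+67) = 0.01141403  ⇒  α' = 18.34749°
a' = a·cos α / cos α' = 168.0510·cos 18.106°/cos 18.34749° = 168.284402
action lengths: √(r_a1²−r_b1²) = 20.911618, √(r_a2²−r_b2²) = 51.822171
base pitch p_b = π·m·cos α = 10.791516
CR = (20.911618 + 51.822171 − 168.284402·sin 18.34749°)/10.791516 = 1.831194
contact ratio ≈ 1.8312

1.8312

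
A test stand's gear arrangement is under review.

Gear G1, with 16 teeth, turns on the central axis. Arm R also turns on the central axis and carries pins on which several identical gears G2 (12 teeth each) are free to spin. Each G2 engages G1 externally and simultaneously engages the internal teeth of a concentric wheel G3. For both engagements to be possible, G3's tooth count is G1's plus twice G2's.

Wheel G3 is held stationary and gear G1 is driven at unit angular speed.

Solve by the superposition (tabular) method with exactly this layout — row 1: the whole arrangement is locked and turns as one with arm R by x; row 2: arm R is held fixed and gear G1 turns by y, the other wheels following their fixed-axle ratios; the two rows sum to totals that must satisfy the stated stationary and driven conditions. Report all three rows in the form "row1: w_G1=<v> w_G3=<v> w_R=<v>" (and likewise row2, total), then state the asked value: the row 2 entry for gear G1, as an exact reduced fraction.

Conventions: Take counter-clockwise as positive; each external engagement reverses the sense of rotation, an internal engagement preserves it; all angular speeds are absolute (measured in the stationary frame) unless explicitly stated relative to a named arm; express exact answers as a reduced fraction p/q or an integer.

class = planetary set [G3 = 16+2·12 = 40; Willis about the carrier]
superposition row 1 [locked train]: every member turns x
row 2: sun turns y, ring = −(16/40)·y, arm 0
boundary: total ω_ring = x − (16/40)·y = 0 and total ω_sun = x + y = 1  ⇒  y = 5/7, x = 2/7
row 2 ring = −(16/40)·5/7 = -2/7
totals (row 1 + row 2): sun 2/7 + 5/7 = 1, ring 2/7 + (-2/7) = 0, arm 2/7 + 0 = 2/7
asked cell (row2, sun) = 5/7

row1: w_G1=2/7 w_G3=2/7 w_R=2/7
row2: w_G1=5/7 w_G3=-2/7 w_R=0
total: w_G1=1 w_G3=0 w_R=2/7
asked value: 5/7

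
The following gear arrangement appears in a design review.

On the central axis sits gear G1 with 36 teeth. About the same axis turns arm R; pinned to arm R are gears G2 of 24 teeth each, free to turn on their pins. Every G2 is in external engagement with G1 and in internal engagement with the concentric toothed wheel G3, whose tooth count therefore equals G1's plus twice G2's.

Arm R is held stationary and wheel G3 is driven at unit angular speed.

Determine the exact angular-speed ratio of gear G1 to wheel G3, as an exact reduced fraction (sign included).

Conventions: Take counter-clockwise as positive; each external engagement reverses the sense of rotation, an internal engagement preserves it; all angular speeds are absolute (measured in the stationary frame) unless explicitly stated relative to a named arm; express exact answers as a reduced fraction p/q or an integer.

planetary set (36T centre, 24T on arm, 84T internal) — Willis relation
ring teeth: 36 + 2·24 = 84
36(ω_sun−ω_arm) = −84(ω_ring−ω_arm),  ω_arm = 0, ω_ring = 1
ω_sun = 0 − (84/36)(1−0) = -7/3
ω_out/ω_in = -7/3

-7/3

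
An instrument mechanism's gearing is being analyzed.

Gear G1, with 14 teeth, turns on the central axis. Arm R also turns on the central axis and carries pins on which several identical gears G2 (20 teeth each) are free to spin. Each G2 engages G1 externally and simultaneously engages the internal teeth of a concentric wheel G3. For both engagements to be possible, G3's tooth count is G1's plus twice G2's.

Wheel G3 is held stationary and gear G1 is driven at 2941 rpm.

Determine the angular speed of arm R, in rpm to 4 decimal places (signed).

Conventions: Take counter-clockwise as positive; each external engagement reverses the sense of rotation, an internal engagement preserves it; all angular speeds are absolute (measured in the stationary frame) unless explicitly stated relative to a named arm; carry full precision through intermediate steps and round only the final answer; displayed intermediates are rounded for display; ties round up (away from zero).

recognized (axles ride arm R): planetary set, 14/20/54 teeth
normalise by the input: solve with ω_sun = 1, then scale by 2941 rpm
ring teeth: 14 + 2·20 = 54
14(ω_sun−ω_arm) = −54(ω_ring−ω_arm),  ω_ring = 0, ω_sun = 1
14(1−ω_arm) = −54(0−ω_arm)  ⇒  68·ω_arm = 14  ⇒  ω_arm = 7/34
scale: ω_arm = 7/34 × 2941 rpm = +605.5000 rpm

+605.5000 rpm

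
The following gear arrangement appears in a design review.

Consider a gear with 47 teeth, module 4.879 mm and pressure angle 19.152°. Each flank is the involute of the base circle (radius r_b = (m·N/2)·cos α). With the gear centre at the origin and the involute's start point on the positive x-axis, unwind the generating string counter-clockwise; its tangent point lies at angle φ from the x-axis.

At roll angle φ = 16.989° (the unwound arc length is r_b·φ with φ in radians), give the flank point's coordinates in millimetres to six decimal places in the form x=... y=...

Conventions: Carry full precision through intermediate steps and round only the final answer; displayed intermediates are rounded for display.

x=112.967652 y=0.932957

topology: single-mesh involute geometry — m = 4.879, N = 47
pitch radius r_p = m·N/2 = 4.879·47/2 = 114.656500
base radius r_b = r_p·cos α = 114.656500·cos 19.152° = 108.310440
roll angle φ = 16.989° = 0.29651399 rad
x = r_b·(cos φ + φ·sin φ) = 112.967652
y = r_b·(sin φ − φ·cos φ) = 0.932957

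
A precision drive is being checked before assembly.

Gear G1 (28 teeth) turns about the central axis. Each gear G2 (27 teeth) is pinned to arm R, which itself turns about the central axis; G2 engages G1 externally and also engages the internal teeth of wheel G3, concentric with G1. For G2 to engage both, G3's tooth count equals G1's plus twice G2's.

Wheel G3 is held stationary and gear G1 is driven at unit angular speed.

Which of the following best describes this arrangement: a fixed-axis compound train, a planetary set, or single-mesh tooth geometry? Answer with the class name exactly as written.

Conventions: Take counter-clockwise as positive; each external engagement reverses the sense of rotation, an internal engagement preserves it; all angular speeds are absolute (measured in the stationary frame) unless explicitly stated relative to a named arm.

topology: planetary set — G1 28T / G2 27T / G3 82T, arm = carrier (Willis)
classification: planetary set

planetary set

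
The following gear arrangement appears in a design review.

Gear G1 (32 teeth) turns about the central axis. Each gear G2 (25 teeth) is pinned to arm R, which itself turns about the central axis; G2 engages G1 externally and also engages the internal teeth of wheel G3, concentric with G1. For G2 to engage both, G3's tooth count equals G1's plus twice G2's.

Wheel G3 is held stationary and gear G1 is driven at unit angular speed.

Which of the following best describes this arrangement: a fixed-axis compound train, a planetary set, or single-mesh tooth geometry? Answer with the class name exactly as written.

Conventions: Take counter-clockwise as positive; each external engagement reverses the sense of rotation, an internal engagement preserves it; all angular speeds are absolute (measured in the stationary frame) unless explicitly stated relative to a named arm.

class = planetary set [G3 = 32+2·25 = 82; Willis about the carrier]
classification: planetary set

planetary set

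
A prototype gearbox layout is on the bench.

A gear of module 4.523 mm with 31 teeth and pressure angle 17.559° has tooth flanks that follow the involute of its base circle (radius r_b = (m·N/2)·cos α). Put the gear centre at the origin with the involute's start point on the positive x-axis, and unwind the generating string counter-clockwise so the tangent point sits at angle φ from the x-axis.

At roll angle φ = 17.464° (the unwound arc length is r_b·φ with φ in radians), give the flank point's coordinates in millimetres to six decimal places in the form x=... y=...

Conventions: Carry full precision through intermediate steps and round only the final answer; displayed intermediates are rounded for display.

x=69.873177 y=0.625084

class = single-mesh tooth geometry [base-circle involute, m = 4.523, 31T]
pitch radius r_p = m·N/2 = 4.523·31/2 = 70.106500
base radius r_b = r_p·cos α = 70.106500·cos 17.559° = 66.840013
roll angle φ = 17.464° = 0.30480430 rad
x = r_b·(cos φ + φ·sin φ) = 69.873177
y = r_b·(sin φ − φ·cos φ) = 0.625084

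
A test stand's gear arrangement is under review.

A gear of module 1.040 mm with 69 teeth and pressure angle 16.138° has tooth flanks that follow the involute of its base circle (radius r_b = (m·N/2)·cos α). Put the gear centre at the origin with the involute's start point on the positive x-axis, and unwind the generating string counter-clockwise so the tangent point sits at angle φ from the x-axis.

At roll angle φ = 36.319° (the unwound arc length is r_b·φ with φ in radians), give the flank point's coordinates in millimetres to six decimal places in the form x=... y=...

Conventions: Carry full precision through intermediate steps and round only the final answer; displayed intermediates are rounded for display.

recognized (one wheel, involute flank): single-mesh tooth geometry, m = 1.040, N = 69
pitch radius r_p = m·N/2 = 1.040·69/2 = 35.880000
base radius r_b = r_p·cos α = 35.880000·cos 16.138° = 34.466149
roll angle φ = 36.319° = 0.63388613 rad
x = r_b·(cos φ + φ·sin φ) = 40.710390
y = r_b·(sin φ − φ·cos φ) = 2.810305

x=40.710390 y=2.810305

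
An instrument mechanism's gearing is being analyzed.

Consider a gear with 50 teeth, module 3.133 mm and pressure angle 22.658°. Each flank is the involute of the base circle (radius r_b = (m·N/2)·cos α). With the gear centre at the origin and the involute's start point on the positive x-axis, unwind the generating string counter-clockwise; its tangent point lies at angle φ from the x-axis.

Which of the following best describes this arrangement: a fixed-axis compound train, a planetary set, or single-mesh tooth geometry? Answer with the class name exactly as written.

single-mesh tooth geometry

single-mesh involute tooth geometry (50T wheel at module 3.133)
classification: single-mesh tooth geometry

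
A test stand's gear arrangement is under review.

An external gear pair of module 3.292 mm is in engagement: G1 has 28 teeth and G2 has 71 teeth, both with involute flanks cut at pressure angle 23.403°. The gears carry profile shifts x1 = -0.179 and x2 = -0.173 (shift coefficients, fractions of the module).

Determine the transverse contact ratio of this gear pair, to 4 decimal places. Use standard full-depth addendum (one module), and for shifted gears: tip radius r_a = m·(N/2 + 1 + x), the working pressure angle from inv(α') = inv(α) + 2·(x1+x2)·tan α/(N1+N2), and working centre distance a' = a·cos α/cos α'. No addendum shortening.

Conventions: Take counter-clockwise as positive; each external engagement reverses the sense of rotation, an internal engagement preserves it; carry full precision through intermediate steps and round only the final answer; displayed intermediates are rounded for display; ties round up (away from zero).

recognized (one external pair, fixed centres): single-mesh tooth geometry, m = 3.292, N1 = 28, N2 = 71
base radii: r_b1 = 42.296517, r_b2 = 107.251882
tip radii: r_a1 = 48.790732, r_a2 = 119.588484
inv(α') = inv(23.403°) + 2·(-0.179-0.173)·tan α/(28+71) = 0.02126371  ⇒  α' = 22.41591°
a' = a·cos α / cos α' = 162.9540·cos 23.403°/cos 22.41591° = 161.771848
action lengths: √(r_a1²−r_b1²) = 24.321599, √(r_a2²−r_b2²) = 52.900278
base pitch p_b = π·m·cos α = 9.491316
CR = (24.321599 + 52.900278 − 161.771848·sin 22.41591°)/9.491316 = 1.636643
contact ratio ≈ 1.6366

1.6366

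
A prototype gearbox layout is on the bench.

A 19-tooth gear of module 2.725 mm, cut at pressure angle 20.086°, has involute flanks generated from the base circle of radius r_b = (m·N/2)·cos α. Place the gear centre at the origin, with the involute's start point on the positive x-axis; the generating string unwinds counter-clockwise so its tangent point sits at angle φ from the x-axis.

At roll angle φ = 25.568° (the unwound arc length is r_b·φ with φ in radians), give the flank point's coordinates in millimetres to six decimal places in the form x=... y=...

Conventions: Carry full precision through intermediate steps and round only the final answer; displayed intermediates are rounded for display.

x=26.614572 y=0.705937

recognized (one wheel, involute flank): single-mesh tooth geometry, m = 2.725, N = 19
pitch radius r_p = m·N/2 = 2.725·19/2 = 25.887500
base radius r_b = r_p·cos α = 25.887500·cos 20.086° = 24.312976
roll angle φ = 25.568° = 0.44624578 rad
x = r_b·(cos φ + φ·sin φ) = 26.614572
y = r_b·(sin φ − φ·cos φ) = 0.705937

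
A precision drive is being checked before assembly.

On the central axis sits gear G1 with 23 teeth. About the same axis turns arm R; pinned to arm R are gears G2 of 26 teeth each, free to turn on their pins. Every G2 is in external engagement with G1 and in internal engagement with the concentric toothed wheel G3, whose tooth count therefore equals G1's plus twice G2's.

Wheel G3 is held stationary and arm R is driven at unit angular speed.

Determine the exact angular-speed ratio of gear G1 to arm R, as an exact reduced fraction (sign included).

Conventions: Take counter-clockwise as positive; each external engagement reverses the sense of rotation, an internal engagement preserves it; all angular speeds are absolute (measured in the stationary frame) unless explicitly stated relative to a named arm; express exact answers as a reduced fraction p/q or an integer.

planetary set (23T centre, 26T on arm, 75T internal) — Willis relation
ring teeth: 23 + 2·26 = 75
23(ω_sun−ω_arm) = −75(ω_ring−ω_arm),  ω_ring = 0, ω_arm = 1
ω_sun = 1 − (75/23)(0−1) = 98/23
ω_out/ω_in = 98/23

98/23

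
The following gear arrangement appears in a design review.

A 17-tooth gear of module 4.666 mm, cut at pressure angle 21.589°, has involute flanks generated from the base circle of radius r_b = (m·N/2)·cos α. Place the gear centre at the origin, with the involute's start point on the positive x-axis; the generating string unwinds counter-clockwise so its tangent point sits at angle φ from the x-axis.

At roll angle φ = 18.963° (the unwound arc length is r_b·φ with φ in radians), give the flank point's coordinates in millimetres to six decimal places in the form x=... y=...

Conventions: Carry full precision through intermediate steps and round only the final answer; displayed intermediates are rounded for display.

topology: single-mesh involute geometry — m = 4.666, N = 17
pitch radius r_p = m·N/2 = 4.666·17/2 = 39.661000
base radius r_b = r_p·cos α = 39.661000·cos 21.589° = 36.878668
roll angle φ = 18.963° = 0.33096679 rad
x = r_b·(cos φ + φ·sin φ) = 38.843517
y = r_b·(sin φ − φ·cos φ) = 0.440801

x=38.843517 y=0.440801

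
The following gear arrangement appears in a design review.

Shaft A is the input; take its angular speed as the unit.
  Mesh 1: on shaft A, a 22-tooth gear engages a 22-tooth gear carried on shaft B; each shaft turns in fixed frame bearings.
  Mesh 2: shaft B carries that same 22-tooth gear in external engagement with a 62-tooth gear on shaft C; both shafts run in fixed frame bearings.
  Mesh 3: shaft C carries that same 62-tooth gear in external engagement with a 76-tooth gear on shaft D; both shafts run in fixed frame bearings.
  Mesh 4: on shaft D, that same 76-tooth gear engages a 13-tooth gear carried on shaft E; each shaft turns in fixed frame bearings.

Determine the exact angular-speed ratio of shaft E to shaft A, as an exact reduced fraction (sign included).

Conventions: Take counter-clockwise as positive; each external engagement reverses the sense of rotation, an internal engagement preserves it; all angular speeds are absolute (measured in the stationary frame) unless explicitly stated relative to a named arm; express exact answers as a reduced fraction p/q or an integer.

22/13

class = fixed-axis compound train [4 meshes; 4 ratios multiply, 4 sense flips]
mesh 1 [22T→22T]: running ratio 1, sense −
mesh 2 [22T→62T]: running ratio 11/31, sense +
mesh 3 [62T→76T]: running ratio 11/38, sense −
mesh 4 [76T→13T]: running ratio 22/13, sense +
ω_out/ω_in = 22/13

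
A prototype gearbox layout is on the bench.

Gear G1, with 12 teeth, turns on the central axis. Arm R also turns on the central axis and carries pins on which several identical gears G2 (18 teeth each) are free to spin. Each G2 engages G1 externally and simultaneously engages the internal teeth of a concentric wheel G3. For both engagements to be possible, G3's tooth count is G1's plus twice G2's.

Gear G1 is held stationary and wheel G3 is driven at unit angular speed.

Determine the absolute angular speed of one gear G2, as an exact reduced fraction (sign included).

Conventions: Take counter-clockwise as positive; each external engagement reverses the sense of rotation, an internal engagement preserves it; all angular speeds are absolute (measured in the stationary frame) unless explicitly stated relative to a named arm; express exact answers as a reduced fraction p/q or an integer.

4/3

class = planetary set [G3 = 12+2·18 = 48; Willis about the carrier]
ring teeth: 12 + 2·18 = 48
12(ω_sun−ω_arm) = −48(ω_ring−ω_arm),  ω_sun = 0, ω_ring = 1
12(0−ω_arm) = −48(1−ω_arm)  ⇒  60·ω_arm = 48  ⇒  ω_arm = 4/5
sun–planet mesh: 12·(0−4/5) = −18·(ω_p−ω_arm)  ⇒  ω_p−ω_arm = 8/15
ω_p = 4/5 + 8/15 = 4/3
exact speed ratio = 4/3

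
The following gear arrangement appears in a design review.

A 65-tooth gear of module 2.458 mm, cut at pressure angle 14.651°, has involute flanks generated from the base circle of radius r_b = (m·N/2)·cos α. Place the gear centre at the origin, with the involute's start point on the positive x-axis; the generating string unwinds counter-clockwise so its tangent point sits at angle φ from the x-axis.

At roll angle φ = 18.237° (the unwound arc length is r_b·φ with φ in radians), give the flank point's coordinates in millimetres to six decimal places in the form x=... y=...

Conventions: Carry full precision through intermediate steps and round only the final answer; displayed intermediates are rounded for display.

topology: single-mesh involute geometry — m = 2.458, N = 65
pitch radius r_p = m·N/2 = 2.458·65/2 = 79.885000
base radius r_b = r_p·cos α = 79.885000·cos 14.651° = 77.287493
roll angle φ = 18.237° = 0.31829570 rad
x = r_b·(cos φ + φ·sin φ) = 81.103969
y = r_b·(sin φ − φ·cos φ) = 0.822383

x=81.103969 y=0.822383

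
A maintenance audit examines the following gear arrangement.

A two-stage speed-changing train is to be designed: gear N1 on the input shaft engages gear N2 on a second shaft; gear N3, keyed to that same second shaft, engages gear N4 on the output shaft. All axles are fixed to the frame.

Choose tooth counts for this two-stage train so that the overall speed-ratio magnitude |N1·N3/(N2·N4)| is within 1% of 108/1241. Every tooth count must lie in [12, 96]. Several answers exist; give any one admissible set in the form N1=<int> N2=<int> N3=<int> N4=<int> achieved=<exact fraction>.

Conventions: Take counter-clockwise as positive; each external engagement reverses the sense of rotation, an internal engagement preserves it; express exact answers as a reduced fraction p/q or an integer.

topology: fixed-axis compound train — 2 stages, target 108/1241
target = 108/1241 in lowest terms: an exact hit needs N1·N3 = k·108 and N2·N4 = k·1241 for one integer k, every count in [12, 96]; additionally prefer no 1:1 stage (N1 ≠ N2, N3 ≠ N4)
k = 1: no 1:1-free in-range split of k·108 and k·1241 into factor pairs; take k = 2
k = 2: N1·N3 = 216 = 12·18, N2·N4 = 2482 = 34·73
achieved = 12·18/(34·73) = 108/1241; |achieved − target| = 0 ≤ 27/31025 ✓

N1=12 N2=34 N3=18 N4=73 achieved=108/1241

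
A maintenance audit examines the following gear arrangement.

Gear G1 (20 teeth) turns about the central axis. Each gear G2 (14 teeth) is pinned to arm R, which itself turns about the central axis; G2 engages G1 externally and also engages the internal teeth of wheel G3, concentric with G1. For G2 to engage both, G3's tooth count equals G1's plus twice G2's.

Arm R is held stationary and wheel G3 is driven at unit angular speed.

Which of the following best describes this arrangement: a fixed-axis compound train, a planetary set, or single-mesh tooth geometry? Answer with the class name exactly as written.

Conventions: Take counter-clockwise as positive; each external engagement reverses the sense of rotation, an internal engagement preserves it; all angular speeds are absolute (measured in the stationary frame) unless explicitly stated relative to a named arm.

planetary set

class = planetary set [G3 = 20+2·14 = 48; Willis about the carrier]
classification: planetary set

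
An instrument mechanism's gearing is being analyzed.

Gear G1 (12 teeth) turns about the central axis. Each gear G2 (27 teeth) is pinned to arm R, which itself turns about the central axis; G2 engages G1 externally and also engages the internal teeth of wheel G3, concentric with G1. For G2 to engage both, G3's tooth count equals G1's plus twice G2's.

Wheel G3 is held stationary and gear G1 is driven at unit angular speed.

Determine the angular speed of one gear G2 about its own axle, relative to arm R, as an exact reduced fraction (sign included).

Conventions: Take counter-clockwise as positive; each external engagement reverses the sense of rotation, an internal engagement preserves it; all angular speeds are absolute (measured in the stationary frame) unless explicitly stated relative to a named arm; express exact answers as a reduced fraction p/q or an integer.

-44/117

class = planetary set [G3 = 12+2·27 = 66; Willis about the carrier]
ring teeth: 12 + 2·27 = 66
12(ω_sun−ω_arm) = −66(ω_ring−ω_arm),  ω_ring = 0, ω_sun = 1
12(1−ω_arm) = −66(0−ω_arm)  ⇒  78·ω_arm = 12  ⇒  ω_arm = 2/13
sun–planet mesh: 12·(1−2/13) = −27·(ω_p−ω_arm)  ⇒  ω_p−ω_arm = -44/117
exact speed ratio = -44/117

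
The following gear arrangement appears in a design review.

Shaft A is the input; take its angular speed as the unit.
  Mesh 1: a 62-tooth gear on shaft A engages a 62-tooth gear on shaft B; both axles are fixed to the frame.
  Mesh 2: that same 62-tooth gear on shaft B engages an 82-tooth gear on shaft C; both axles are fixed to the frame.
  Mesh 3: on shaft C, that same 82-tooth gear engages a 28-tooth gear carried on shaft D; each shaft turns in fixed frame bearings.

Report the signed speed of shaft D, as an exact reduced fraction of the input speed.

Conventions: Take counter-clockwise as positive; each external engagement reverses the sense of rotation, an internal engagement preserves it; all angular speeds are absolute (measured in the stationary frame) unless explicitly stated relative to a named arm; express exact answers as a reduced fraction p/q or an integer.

3-mesh fixed-axis compound train (all bearings frame-fixed)
mesh 1 [62T→62T]: |ω|/ω_in = 1×62/62 = 1, sense flips to −
mesh 2 [62T→82T]: |ω|/ω_in = 1×62/82 = 31/41, sense flips to +
mesh 3 [82T→28T]: |ω|/ω_in = (31/41)×82/28 = 31/14, sense flips to −
signed output speed (× input speed) = -31/14

-31/14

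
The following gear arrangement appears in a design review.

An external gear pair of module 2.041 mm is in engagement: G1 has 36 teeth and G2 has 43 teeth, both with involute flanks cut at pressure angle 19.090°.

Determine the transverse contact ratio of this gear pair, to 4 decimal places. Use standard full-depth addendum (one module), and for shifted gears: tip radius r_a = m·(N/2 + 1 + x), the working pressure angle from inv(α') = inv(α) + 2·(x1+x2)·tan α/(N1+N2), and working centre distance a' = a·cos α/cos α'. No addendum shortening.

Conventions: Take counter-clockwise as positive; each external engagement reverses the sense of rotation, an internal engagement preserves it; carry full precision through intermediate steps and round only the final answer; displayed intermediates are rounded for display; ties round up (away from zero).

class = single-mesh tooth geometry [involute pair 36T × 43T, m = 2.041]
base radii: r_b1 = 34.717631, r_b2 = 41.468281
tip radii: r_a1 = 38.779000, r_a2 = 45.922500
no profile shift: α' = α, a' = a
action lengths: √(r_a1²−r_b1²) = 17.277065, √(r_a2²−r_b2²) = 19.729614
base pitch p_b = π·m·cos α = 6.059370
CR = (17.277065 + 19.729614 − 80.619500·sin 19.09000°)/6.059370 = 1.755930
contact ratio ≈ 1.7559

1.7559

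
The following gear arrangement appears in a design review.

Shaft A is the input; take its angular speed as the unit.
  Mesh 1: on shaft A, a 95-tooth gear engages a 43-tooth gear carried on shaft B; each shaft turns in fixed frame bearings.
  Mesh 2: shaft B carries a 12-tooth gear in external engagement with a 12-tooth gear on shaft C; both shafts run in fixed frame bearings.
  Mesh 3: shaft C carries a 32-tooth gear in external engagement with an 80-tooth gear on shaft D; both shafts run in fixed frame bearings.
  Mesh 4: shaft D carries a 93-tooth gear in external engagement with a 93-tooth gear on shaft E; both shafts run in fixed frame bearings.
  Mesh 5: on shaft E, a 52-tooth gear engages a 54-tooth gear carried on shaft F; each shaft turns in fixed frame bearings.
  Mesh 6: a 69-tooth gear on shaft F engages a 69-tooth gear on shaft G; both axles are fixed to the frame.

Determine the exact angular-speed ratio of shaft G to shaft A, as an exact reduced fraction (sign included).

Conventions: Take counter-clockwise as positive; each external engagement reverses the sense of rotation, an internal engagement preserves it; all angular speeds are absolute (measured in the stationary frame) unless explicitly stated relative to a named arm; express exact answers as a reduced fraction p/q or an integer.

class = fixed-axis compound train [6 meshes; 6 ratios multiply, 6 sense flips]
mesh 1 [95T→43T]: running ratio 95/43, sense −
mesh 2 [12T→12T]: running ratio 95/43, sense +
mesh 3 [32T→80T]: running ratio 38/43, sense −
mesh 4 [93T→93T]: running ratio 38/43, sense +
mesh 5 [52T→54T]: running ratio 988/1161, sense −
mesh 6 [69T→69T]: running ratio 988/1161, sense +
ω_out/ω_in = 988/1161

988/1161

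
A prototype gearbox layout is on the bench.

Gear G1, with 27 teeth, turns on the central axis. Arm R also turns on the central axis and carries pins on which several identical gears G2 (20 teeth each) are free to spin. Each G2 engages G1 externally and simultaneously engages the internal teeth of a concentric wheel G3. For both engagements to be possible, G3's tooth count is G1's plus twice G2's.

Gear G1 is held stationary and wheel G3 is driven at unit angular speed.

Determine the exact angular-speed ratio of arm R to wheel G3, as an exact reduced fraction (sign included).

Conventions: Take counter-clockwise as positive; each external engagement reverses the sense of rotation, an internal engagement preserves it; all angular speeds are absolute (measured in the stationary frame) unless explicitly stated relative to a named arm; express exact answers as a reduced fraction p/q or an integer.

planetary set (27T centre, 20T on arm, 67T internal) — Willis relation
ring teeth: 27 + 2·20 = 67
27(ω_sun−ω_arm) = −67(ω_ring−ω_arm),  ω_sun = 0, ω_ring = 1
27(0−ω_arm) = −67(1−ω_arm)  ⇒  94·ω_arm = 67  ⇒  ω_arm = 67/94
ω_out/ω_in = 67/94

67/94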